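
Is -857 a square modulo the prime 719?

yes

Reduce the numerator: -857 ≡ 581 (mod 719), so (-857/719) = (581/719).
581 ≡ 1 (mod 4), so quadratic reciprocity gives (581/719) = (719/581). Reduce: 719 ≡ 138 (mod 581). Now have (138/581).
Factor out 2: 138 = 2·69. Since 581 ≡ 5 (mod 8), (2/581) = -1. Now have -(69/581).
69 ≡ 1 (mod 4), so quadratic reciprocity gives (69/581) = (581/69). Reduce: 581 ≡ 29 (mod 69). Now have -(29/69).
29 ≡ 1 (mod 4), so quadratic reciprocity gives (29/69) = (69/29). Reduce: 69 ≡ 11 (mod 29). Now have -(11/29).
29 ≡ 1 (mod 4), so quadratic reciprocity gives (11/29) = (29/11). Reduce: 29 ≡ 7 (mod 11). Now have -(7/11).
Both 7 ≡ 3 and 11 ≡ 3 (mod 4), so reciprocity gives (7/11) = -(11/7). Reduce: 11 ≡ 4 (mod 7). Now have (4/7).
Factor out 2: 4 = 2^2. Since 7 ≡ 7 (mod 8), (2/7) = +1, and (2/7)^2 = +1. Now have (1/7).
(1/7) = 1. Collecting the sign factors: 1.
The Legendre symbol is 1, so x^2 ≡ -857 (mod 719) has solution.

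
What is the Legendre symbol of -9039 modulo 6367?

(-9039 / 6367)
  = (3695 / 6367)    [-9039 ≡ 3695 mod 6367]
  = -(6367 / 3695)    [QR: both ≡ 3 mod 4, sign flips]
  = -(2672 / 3695)    [6367 ≡ 2672 mod 3695]
  = -(167 / 3695)    [3695 ≡ 7 mod 8 ⇒ (2 / 3695)^4 = +1]
  = (3695 / 167)    [QR: both ≡ 3 mod 4, sign flips]
  = (21 / 167)    [3695 ≡ 21 mod 167]
  = (167 / 21)    [QR: 21 ≡ 1 mod 4, sign kept]
  = (20 / 21)    [167 ≡ 20 mod 21]
  = (5 / 21)    [21 ≡ 5 mod 8 ⇒ (2 / 21)^2 = +1]
  = (21 / 5)    [QR: 5 ≡ 1 mod 4, sign kept]
  = (1 / 5)    [21 ≡ 1 mod 5]
  = 1    [(1 / 5) = 1]

1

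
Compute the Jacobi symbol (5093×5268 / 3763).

By multiplicativity, (5093·5268 / 3763) = (5093 / 3763)·(5268 / 3763).
First factor (5093 / 3763):
(5093 / 3763)
  = (1330 / 3763)    [5093 ≡ 1330 mod 3763]
  = -(665 / 3763)    [3763 ≡ 3 mod 8 ⇒ (2 / 3763) = -1]
  = -(3763 / 665)    [QR: 665 ≡ 1 mod 4, sign kept]
  = -(438 / 665)    [3763 ≡ 438 mod 665]
  = -(219 / 665)    [665 ≡ 1 mod 8 ⇒ (2 / 665) = +1]
  = -(665 / 219)    [QR: 665 ≡ 1 mod 4, sign kept]
  = -(8 / 219)    [665 ≡ 8 mod 219]
  = (1 / 219)    [219 ≡ 3 mod 8 ⇒ (2 / 219)^3 = -1]
  = 1    [(1 / 219) = 1]
Second factor (5268 / 3763):
(5268 / 3763)
  = (1505 / 3763)    [5268 ≡ 1505 mod 3763]
  = (3763 / 1505)    [QR: 1505 ≡ 1 mod 4, sign kept]
  = (753 / 1505)    [3763 ≡ 753 mod 1505]
  = (1505 / 753)    [QR: 753 ≡ 1 mod 4, sign kept]
  = (752 / 753)    [1505 ≡ 752 mod 753]
  = (47 / 753)    [753 ≡ 1 mod 8 ⇒ (2 / 753)^4 = +1]
  = (753 / 47)    [QR: 753 ≡ 1 mod 4, sign kept]
  = (1 / 47)    [753 ≡ 1 mod 47]
  = 1    [(1 / 47) = 1]
Product: (1)·(1) = 1.

1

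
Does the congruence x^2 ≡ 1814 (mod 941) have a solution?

Reduce the numerator: 1814 ≡ 873 (mod 941), so (1814/941) = (873/941).
873 ≡ 1 (mod 4), so quadratic reciprocity gives (873/941) = (941/873). Reduce: 941 ≡ 68 (mod 873). Now have (68/873).
Factor out 2: 68 = 2^2·17. Since 873 ≡ 1 (mod 8), (2/873) = +1, and (2/873)^2 = +1. Now have (17/873).
17 ≡ 1 (mod 4), so quadratic reciprocity gives (17/873) = (873/17). Reduce: 873 ≡ 6 (mod 17). Now have (6/17).
Factor out 2: 6 = 2·3. Since 17 ≡ 1 (mod 8), (2/17) = +1. Now have (3/17).
17 ≡ 1 (mod 4), so quadratic reciprocity gives (3/17) = (17/3). Reduce: 17 ≡ 2 (mod 3). Now have (2/3).
Factor out 2: 2 = 2. Since 3 ≡ 3 (mod 8), (2/3) = -1. Now have -(1/3).
(1/3) = 1. Collecting the sign factors: -1.
(1814/941) = -1, and 941 is prime, so 1814 is not a quadratic residue mod 941.

no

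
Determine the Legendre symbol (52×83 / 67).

-1

By multiplicativity, (52·83 / 67) = (52 / 67)·(83 / 67).
First factor (52 / 67):
Factor out 2: 52 = 2^2·13. Since 67 ≡ 3 (mod 8), (2 / 67) = -1, and (2 / 67)^2 = +1. Now have (13 / 67).
13 ≡ 1 (mod 4), so quadratic reciprocity gives (13 / 67) = (67 / 13). Reduce: 67 ≡ 2 (mod 13). Now have (2 / 13).
Factor out 2: 2 = 2. Since 13 ≡ 5 (mod 8), (2 / 13) = -1. Now have -(1 / 13).
(1 / 13) = 1. Collecting the sign factors: -1.
Second factor (83 / 67):
Reduce the numerator: 83 ≡ 16 (mod 67), so (83 / 67) = (16 / 67).
Factor out 2: 16 = 2^4. Since 67 ≡ 3 (mod 8), (2 / 67) = -1, and (2 / 67)^4 = +1. Now have (1 / 67).
(1 / 67) = 1. Collecting the sign factors: 1.
Product: (-1)·(1) = -1.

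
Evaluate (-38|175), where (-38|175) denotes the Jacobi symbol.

1

(-38|175)
  = (137|175)    [-38 ≡ 137 mod 175]
  = (175|137)    [QR: 137 ≡ 1 mod 4, sign kept]
  = (38|137)    [175 ≡ 38 mod 137]
  = (19|137)    [137 ≡ 1 mod 8 ⇒ (2|137) = +1]
  = (137|19)    [QR: 137 ≡ 1 mod 4, sign kept]
  = (4|19)    [137 ≡ 4 mod 19]
  = (1|19)    [19 ≡ 3 mod 8 ⇒ (2|19)^2 = +1]
  = 1    [(1|19) = 1]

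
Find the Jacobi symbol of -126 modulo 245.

0

(-126|245)
  = (119|245)    [-126 ≡ 119 mod 245]
  = (245|119)    [QR: 245 ≡ 1 mod 4, sign kept]
  = (7|119)    [245 ≡ 7 mod 119]
  = -(119|7)    [QR: both ≡ 3 mod 4, sign flips]
  = -(0|7)    [119 ≡ 0 mod 7]
  = 0    [numerator 0, gcd > 1]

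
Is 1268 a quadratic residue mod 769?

yes

(1268/769)
  = (499/769)    [1268 ≡ 499 mod 769]
  = (769/499)    [QR: 769 ≡ 1 mod 4, sign kept]
  = (270/499)    [769 ≡ 270 mod 499]
  = -(135/499)    [499 ≡ 3 mod 8 ⇒ (2/499) = -1]
  = (499/135)    [QR: both ≡ 3 mod 4, sign flips]
  = (94/135)    [499 ≡ 94 mod 135]
  = (47/135)    [135 ≡ 7 mod 8 ⇒ (2/135) = +1]
  = -(135/47)    [QR: both ≡ 3 mod 4, sign flips]
  = -(41/47)    [135 ≡ 41 mod 47]
  = -(47/41)    [QR: 41 ≡ 1 mod 4, sign kept]
  = -(6/41)    [47 ≡ 6 mod 41]
  = -(3/41)    [41 ≡ 1 mod 8 ⇒ (2/41) = +1]
  = -(41/3)    [QR: 41 ≡ 1 mod 4, sign kept]
  = -(2/3)    [41 ≡ 2 mod 3]
  = (1/3)    [3 ≡ 3 mod 8 ⇒ (2/3) = -1]
  = 1    [(1/3) = 1]
(1268/769) = 1, and 769 is prime, so 1268 is a quadratic residue mod 769.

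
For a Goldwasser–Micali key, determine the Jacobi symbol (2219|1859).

-1

(2219|1859)
  = (360|1859)    [2219 ≡ 360 mod 1859]
  = -(45|1859)    [1859 ≡ 3 mod 8 ⇒ (2|1859)^3 = -1]
  = -(1859|45)    [QR: 45 ≡ 1 mod 4, sign kept]
  = -(14|45)    [1859 ≡ 14 mod 45]
  = (7|45)    [45 ≡ 5 mod 8 ⇒ (2|45) = -1]
  = (45|7)    [QR: 45 ≡ 1 mod 4, sign kept]
  = (3|7)    [45 ≡ 3 mod 7]
  = -(7|3)    [QR: both ≡ 3 mod 4, sign flips]
  = -(1|3)    [7 ≡ 1 mod 3]
  = -1    [(1|3) = 1]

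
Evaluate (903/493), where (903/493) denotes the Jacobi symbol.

1

(903/493)
  = (410/493)    [903 ≡ 410 mod 493]
  = -(205/493)    [493 ≡ 5 mod 8 ⇒ (2/493) = -1]
  = -(493/205)    [QR: 205 ≡ 1 mod 4, sign kept]
  = -(83/205)    [493 ≡ 83 mod 205]
  = -(205/83)    [QR: 205 ≡ 1 mod 4, sign kept]
  = -(39/83)    [205 ≡ 39 mod 83]
  = (83/39)    [QR: both ≡ 3 mod 4, sign flips]
  = (5/39)    [83 ≡ 5 mod 39]
  = (39/5)    [QR: 5 ≡ 1 mod 4, sign kept]
  = (4/5)    [39 ≡ 4 mod 5]
  = (1/5)    [5 ≡ 5 mod 8 ⇒ (2/5)^2 = +1]
  = 1    [(1/5) = 1]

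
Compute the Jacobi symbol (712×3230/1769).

By multiplicativity, (712·3230/1769) = (712/1769)·(3230/1769).
First factor (712/1769):
(712/1769)
  = (89/1769)    [1769 ≡ 1 mod 8 ⇒ (2/1769)^3 = +1]
  = (1769/89)    [QR: 89 ≡ 1 mod 4, sign kept]
  = (78/89)    [1769 ≡ 78 mod 89]
  = (39/89)    [89 ≡ 1 mod 8 ⇒ (2/89) = +1]
  = (89/39)    [QR: 89 ≡ 1 mod 4, sign kept]
  = (11/39)    [89 ≡ 11 mod 39]
  = -(39/11)    [QR: both ≡ 3 mod 4, sign flips]
  = -(6/11)    [39 ≡ 6 mod 11]
  = (3/11)    [11 ≡ 3 mod 8 ⇒ (2/11) = -1]
  = -(11/3)    [QR: both ≡ 3 mod 4, sign flips]
  = -(2/3)    [11 ≡ 2 mod 3]
  = (1/3)    [3 ≡ 3 mod 8 ⇒ (2/3) = -1]
  = 1    [(1/3) = 1]
Second factor (3230/1769):
(3230/1769)
  = (1461/1769)    [3230 ≡ 1461 mod 1769]
  = (1769/1461)    [QR: 1461 ≡ 1 mod 4, sign kept]
  = (308/1461)    [1769 ≡ 308 mod 1461]
  = (77/1461)    [1461 ≡ 5 mod 8 ⇒ (2/1461)^2 = +1]
  = (1461/77)    [QR: 77 ≡ 1 mod 4, sign kept]
  = (75/77)    [1461 ≡ 75 mod 77]
  = (77/75)    [QR: 77 ≡ 1 mod 4, sign kept]
  = (2/75)    [77 ≡ 2 mod 75]
  = -(1/75)    [75 ≡ 3 mod 8 ⇒ (2/75) = -1]
  = -1    [(1/75) = 1]
Product: (1)·(-1) = -1.

-1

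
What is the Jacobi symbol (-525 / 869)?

-1

Reduce the numerator: -525 ≡ 344 (mod 869), so (-525 / 869) = (344 / 869).
Factor out 2: 344 = 2^3·43. Since 869 ≡ 5 (mod 8), (2 / 869) = -1, and (2 / 869)^3 = -1. Now have -(43 / 869).
869 ≡ 1 (mod 4), so quadratic reciprocity gives (43 / 869) = (869 / 43). Reduce: 869 ≡ 9 (mod 43). Now have -(9 / 43).
9 ≡ 1 (mod 4), so quadratic reciprocity gives (9 / 43) = (43 / 9). Reduce: 43 ≡ 7 (mod 9). Now have -(7 / 9).
9 ≡ 1 (mod 4), so quadratic reciprocity gives (7 / 9) = (9 / 7). Reduce: 9 ≡ 2 (mod 7). Now have -(2 / 7).
Factor out 2: 2 = 2. Since 7 ≡ 7 (mod 8), (2 / 7) = +1. Now have -(1 / 7).
(1 / 7) = 1. Collecting the sign factors: -1.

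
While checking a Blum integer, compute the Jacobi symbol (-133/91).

Pull out -1: (-133/91) = (-1/91)·(133/91). Since 91 ≡ 3 (mod 4), (-1/91) = -1. Now have -(133/91).
Reduce the numerator: 133 ≡ 42 (mod 91), so (133/91) = (42/91).
Factor out 2: 42 = 2·21. Since 91 ≡ 3 (mod 8), (2/91) = -1. Now have (21/91).
21 ≡ 1 (mod 4), so quadratic reciprocity gives (21/91) = (91/21). Reduce: 91 ≡ 7 (mod 21). Now have (7/21).
21 ≡ 1 (mod 4), so quadratic reciprocity gives (7/21) = (21/7). Reduce: 21 ≡ 0 (mod 7). Now have (0/7).
The numerator is now 0 with denominator 7 > 1: the symbol is 0.

0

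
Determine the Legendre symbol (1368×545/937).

1

By multiplicativity, (1368·545/937) = (1368/937)·(545/937).
First factor (1368/937):
(1368/937)
  = (431/937)    [1368 ≡ 431 mod 937]
  = (937/431)    [QR: 937 ≡ 1 mod 4, sign kept]
  = (75/431)    [937 ≡ 75 mod 431]
  = -(431/75)    [QR: both ≡ 3 mod 4, sign flips]
  = -(56/75)    [431 ≡ 56 mod 75]
  = (7/75)    [75 ≡ 3 mod 8 ⇒ (2/75)^3 = -1]
  = -(75/7)    [QR: both ≡ 3 mod 4, sign flips]
  = -(5/7)    [75 ≡ 5 mod 7]
  = -(7/5)    [QR: 5 ≡ 1 mod 4, sign kept]
  = -(2/5)    [7 ≡ 2 mod 5]
  = (1/5)    [5 ≡ 5 mod 8 ⇒ (2/5) = -1]
  = 1    [(1/5) = 1]
Second factor (545/937):
(545/937)
  = (937/545)    [QR: 545 ≡ 1 mod 4, sign kept]
  = (392/545)    [937 ≡ 392 mod 545]
  = (49/545)    [545 ≡ 1 mod 8 ⇒ (2/545)^3 = +1]
  = (545/49)    [QR: 49 ≡ 1 mod 4, sign kept]
  = (6/49)    [545 ≡ 6 mod 49]
  = (3/49)    [49 ≡ 1 mod 8 ⇒ (2/49) = +1]
  = (49/3)    [QR: 49 ≡ 1 mod 4, sign kept]
  = (1/3)    [49 ≡ 1 mod 3]
  = 1    [(1/3) = 1]
Product: (1)·(1) = 1.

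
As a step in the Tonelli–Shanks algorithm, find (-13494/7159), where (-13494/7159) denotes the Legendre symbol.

-1

(-13494/7159)
  = -(13494/7159)    [7159 ≡ 3 mod 4 ⇒ (-1/7159) = -1]
  = -(6335/7159)    [13494 ≡ 6335 mod 7159]
  = (7159/6335)    [QR: both ≡ 3 mod 4, sign flips]
  = (824/6335)    [7159 ≡ 824 mod 6335]
  = (103/6335)    [6335 ≡ 7 mod 8 ⇒ (2/6335)^3 = +1]
  = -(6335/103)    [QR: both ≡ 3 mod 4, sign flips]
  = -(52/103)    [6335 ≡ 52 mod 103]
  = -(13/103)    [103 ≡ 7 mod 8 ⇒ (2/103)^2 = +1]
  = -(103/13)    [QR: 13 ≡ 1 mod 4, sign kept]
  = -(12/13)    [103 ≡ 12 mod 13]
  = -(3/13)    [13 ≡ 5 mod 8 ⇒ (2/13)^2 = +1]
  = -(13/3)    [QR: 13 ≡ 1 mod 4, sign kept]
  = -(1/3)    [13 ≡ 1 mod 3]
  = -1    [(1/3) = 1]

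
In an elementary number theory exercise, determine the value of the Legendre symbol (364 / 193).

Reduce the numerator: 364 ≡ 171 (mod 193), so (364 / 193) = (171 / 193).
193 ≡ 1 (mod 4), so quadratic reciprocity gives (171 / 193) = (193 / 171). Reduce: 193 ≡ 22 (mod 171). Now have (22 / 171).
Factor out 2: 22 = 2·11. Since 171 ≡ 3 (mod 8), (2 / 171) = -1. Now have -(11 / 171).
Both 11 ≡ 3 and 171 ≡ 3 (mod 4), so reciprocity gives (11 / 171) = -(171 / 11). Reduce: 171 ≡ 6 (mod 11). Now have (6 / 11).
Factor out 2: 6 = 2·3. Since 11 ≡ 3 (mod 8), (2 / 11) = -1. Now have -(3 / 11).
Both 3 ≡ 3 and 11 ≡ 3 (mod 4), so reciprocity gives (3 / 11) = -(11 / 3). Reduce: 11 ≡ 2 (mod 3). Now have (2 / 3).
Factor out 2: 2 = 2. Since 3 ≡ 3 (mod 8), (2 / 3) = -1. Now have -(1 / 3).
(1 / 3) = 1. Collecting the sign factors: -1.

-1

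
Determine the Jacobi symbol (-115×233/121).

By multiplicativity, (-115·233/121) = (-115/121)·(233/121).
First factor (-115/121):
(-115/121)
  = (6/121)    [-115 ≡ 6 mod 121]
  = (3/121)    [121 ≡ 1 mod 8 ⇒ (2/121) = +1]
  = (121/3)    [QR: 121 ≡ 1 mod 4, sign kept]
  = (1/3)    [121 ≡ 1 mod 3]
  = 1    [(1/3) = 1]
Second factor (233/121):
(233/121)
  = (112/121)    [233 ≡ 112 mod 121]
  = (7/121)    [121 ≡ 1 mod 8 ⇒ (2/121)^4 = +1]
  = (121/7)    [QR: 121 ≡ 1 mod 4, sign kept]
  = (2/7)    [121 ≡ 2 mod 7]
  = (1/7)    [7 ≡ 7 mod 8 ⇒ (2/7) = +1]
  = 1    [(1/7) = 1]
Product: (1)·(1) = 1.

1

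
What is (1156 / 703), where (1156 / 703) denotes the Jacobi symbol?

Reduce the numerator: 1156 ≡ 453 (mod 703), so (1156 / 703) = (453 / 703).
453 ≡ 1 (mod 4), so quadratic reciprocity gives (453 / 703) = (703 / 453). Reduce: 703 ≡ 250 (mod 453). Now have (250 / 453).
Factor out 2: 250 = 2·125. Since 453 ≡ 5 (mod 8), (2 / 453) = -1. Now have -(125 / 453).
125 ≡ 1 (mod 4), so quadratic reciprocity gives (125 / 453) = (453 / 125). Reduce: 453 ≡ 78 (mod 125). Now have -(78 / 125).
Factor out 2: 78 = 2·39. Since 125 ≡ 5 (mod 8), (2 / 125) = -1. Now have (39 / 125).
125 ≡ 1 (mod 4), so quadratic reciprocity gives (39 / 125) = (125 / 39). Reduce: 125 ≡ 8 (mod 39). Now have (8 / 39).
Factor out 2: 8 = 2^3. Since 39 ≡ 7 (mod 8), (2 / 39) = +1, and (2 / 39)^3 = +1. Now have (1 / 39).
(1 / 39) = 1. Collecting the sign factors: 1.

1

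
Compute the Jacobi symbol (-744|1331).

(-744|1331)
  = -(744|1331)    [1331 ≡ 3 mod 4 ⇒ (-1|1331) = -1]
  = (93|1331)    [1331 ≡ 3 mod 8 ⇒ (2|1331)^3 = -1]
  = (1331|93)    [QR: 93 ≡ 1 mod 4, sign kept]
  = (29|93)    [1331 ≡ 29 mod 93]
  = (93|29)    [QR: 29 ≡ 1 mod 4, sign kept]
  = (6|29)    [93 ≡ 6 mod 29]
  = -(3|29)    [29 ≡ 5 mod 8 ⇒ (2|29) = -1]
  = -(29|3)    [QR: 29 ≡ 1 mod 4, sign kept]
  = -(2|3)    [29 ≡ 2 mod 3]
  = (1|3)    [3 ≡ 3 mod 8 ⇒ (2|3) = -1]
  = 1    [(1|3) = 1]

1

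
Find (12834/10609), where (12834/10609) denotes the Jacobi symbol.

1

(12834/10609)
  = (2225/10609)    [12834 ≡ 2225 mod 10609]
  = (10609/2225)    [QR: 2225 ≡ 1 mod 4, sign kept]
  = (1709/2225)    [10609 ≡ 1709 mod 2225]
  = (2225/1709)    [QR: 1709 ≡ 1 mod 4, sign kept]
  = (516/1709)    [2225 ≡ 516 mod 1709]
  = (129/1709)    [1709 ≡ 5 mod 8 ⇒ (2/1709)^2 = +1]
  = (1709/129)    [QR: 129 ≡ 1 mod 4, sign kept]
  = (32/129)    [1709 ≡ 32 mod 129]
  = (1/129)    [129 ≡ 1 mod 8 ⇒ (2/129)^5 = +1]
  = 1    [(1/129) = 1]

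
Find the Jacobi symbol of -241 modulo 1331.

(-241/1331)
  = (1090/1331)    [-241 ≡ 1090 mod 1331]
  = -(545/1331)    [1331 ≡ 3 mod 8 ⇒ (2/1331) = -1]
  = -(1331/545)    [QR: 545 ≡ 1 mod 4, sign kept]
  = -(241/545)    [1331 ≡ 241 mod 545]
  = -(545/241)    [QR: 241 ≡ 1 mod 4, sign kept]
  = -(63/241)    [545 ≡ 63 mod 241]
  = -(241/63)    [QR: 241 ≡ 1 mod 4, sign kept]
  = -(52/63)    [241 ≡ 52 mod 63]
  = -(13/63)    [63 ≡ 7 mod 8 ⇒ (2/63)^2 = +1]
  = -(63/13)    [QR: 13 ≡ 1 mod 4, sign kept]
  = -(11/13)    [63 ≡ 11 mod 13]
  = -(13/11)    [QR: 13 ≡ 1 mod 4, sign kept]
  = -(2/11)    [13 ≡ 2 mod 11]
  = (1/11)    [11 ≡ 3 mod 8 ⇒ (2/11) = -1]
  = 1    [(1/11) = 1]

1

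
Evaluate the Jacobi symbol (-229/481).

-1

(-229/481)
  = (252/481)    [-229 ≡ 252 mod 481]
  = (63/481)    [481 ≡ 1 mod 8 ⇒ (2/481)^2 = +1]
  = (481/63)    [QR: 481 ≡ 1 mod 4, sign kept]
  = (40/63)    [481 ≡ 40 mod 63]
  = (5/63)    [63 ≡ 7 mod 8 ⇒ (2/63)^3 = +1]
  = (63/5)    [QR: 5 ≡ 1 mod 4, sign kept]
  = (3/5)    [63 ≡ 3 mod 5]
  = (5/3)    [QR: 5 ≡ 1 mod 4, sign kept]
  = (2/3)    [5 ≡ 2 mod 3]
  = -(1/3)    [3 ≡ 3 mod 8 ⇒ (2/3) = -1]
  = -1    [(1/3) = 1]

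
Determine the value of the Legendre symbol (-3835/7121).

Reduce the numerator: -3835 ≡ 3286 (mod 7121), so (-3835/7121) = (3286/7121).
Factor out 2: 3286 = 2·1643. Since 7121 ≡ 1 (mod 8), (2/7121) = +1. Now have (1643/7121).
7121 ≡ 1 (mod 4), so quadratic reciprocity gives (1643/7121) = (7121/1643). Reduce: 7121 ≡ 549 (mod 1643). Now have (549/1643).
549 ≡ 1 (mod 4), so quadratic reciprocity gives (549/1643) = (1643/549). Reduce: 1643 ≡ 545 (mod 549). Now have (545/549).
545 ≡ 1 (mod 4), so quadratic reciprocity gives (545/549) = (549/545). Reduce: 549 ≡ 4 (mod 545). Now have (4/545).
Factor out 2: 4 = 2^2. Since 545 ≡ 1 (mod 8), (2/545) = +1, and (2/545)^2 = +1. Now have (1/545).
(1/545) = 1. Collecting the sign factors: 1.

1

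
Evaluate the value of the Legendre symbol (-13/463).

1

Reduce the numerator: -13 ≡ 450 (mod 463), so (-13/463) = (450/463).
Factor out 2: 450 = 2·225. Since 463 ≡ 7 (mod 8), (2/463) = +1. Now have (225/463).
225 ≡ 1 (mod 4), so quadratic reciprocity gives (225/463) = (463/225). Reduce: 463 ≡ 13 (mod 225). Now have (13/225).
13 ≡ 1 (mod 4), so quadratic reciprocity gives (13/225) = (225/13). Reduce: 225 ≡ 4 (mod 13). Now have (4/13).
Factor out 2: 4 = 2^2. Since 13 ≡ 5 (mod 8), (2/13) = -1, and (2/13)^2 = +1. Now have (1/13).
(1/13) = 1. Collecting the sign factors: 1.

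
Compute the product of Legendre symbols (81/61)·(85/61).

By multiplicativity, (81·85/61) = (81/61)·(85/61).
First factor (81/61):
(81/61)
  = (20/61)    [81 ≡ 20 mod 61]
  = (5/61)    [61 ≡ 5 mod 8 ⇒ (2/61)^2 = +1]
  = (61/5)    [QR: 5 ≡ 1 mod 4, sign kept]
  = (1/5)    [61 ≡ 1 mod 5]
  = 1    [(1/5) = 1]
Second factor (85/61):
(85/61)
  = (24/61)    [85 ≡ 24 mod 61]
  = -(3/61)    [61 ≡ 5 mod 8 ⇒ (2/61)^3 = -1]
  = -(61/3)    [QR: 61 ≡ 1 mod 4, sign kept]
  = -(1/3)    [61 ≡ 1 mod 3]
  = -1    [(1/3) = 1]
Product: (1)·(-1) = -1.

-1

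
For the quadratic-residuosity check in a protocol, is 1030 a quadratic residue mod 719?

Reduce the numerator: 1030 ≡ 311 (mod 719), so (1030|719) = (311|719).
Both 311 ≡ 3 and 719 ≡ 3 (mod 4), so reciprocity gives (311|719) = -(719|311). Reduce: 719 ≡ 97 (mod 311). Now have -(97|311).
97 ≡ 1 (mod 4), so quadratic reciprocity gives (97|311) = (311|97). Reduce: 311 ≡ 20 (mod 97). Now have -(20|97).
Factor out 2: 20 = 2^2·5. Since 97 ≡ 1 (mod 8), (2|97) = +1, and (2|97)^2 = +1. Now have -(5|97).
5 ≡ 1 (mod 4), so quadratic reciprocity gives (5|97) = (97|5). Reduce: 97 ≡ 2 (mod 5). Now have -(2|5).
Factor out 2: 2 = 2. Since 5 ≡ 5 (mod 8), (2|5) = -1. Now have (1|5).
(1|5) = 1. Collecting the sign factors: 1.
The Legendre symbol is 1, so x^2 ≡ 1030 (mod 719) has solution.

yes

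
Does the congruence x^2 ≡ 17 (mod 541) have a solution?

no

(17|541)
  = (541|17)    [QR: 17 ≡ 1 mod 4, sign kept]
  = (14|17)    [541 ≡ 14 mod 17]
  = (7|17)    [17 ≡ 1 mod 8 ⇒ (2|17) = +1]
  = (17|7)    [QR: 17 ≡ 1 mod 4, sign kept]
  = (3|7)    [17 ≡ 3 mod 7]
  = -(7|3)    [QR: both ≡ 3 mod 4, sign flips]
  = -(1|3)    [7 ≡ 1 mod 3]
  = -1    [(1|3) = 1]
(17|541) = -1, and 541 is prime, so 17 is not a quadratic residue mod 541.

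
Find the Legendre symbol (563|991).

(563|991)
  = -(991|563)    [QR: both ≡ 3 mod 4, sign flips]
  = -(428|563)    [991 ≡ 428 mod 563]
  = -(107|563)    [563 ≡ 3 mod 8 ⇒ (2|563)^2 = +1]
  = (563|107)    [QR: both ≡ 3 mod 4, sign flips]
  = (28|107)    [563 ≡ 28 mod 107]
  = (7|107)    [107 ≡ 3 mod 8 ⇒ (2|107)^2 = +1]
  = -(107|7)    [QR: both ≡ 3 mod 4, sign flips]
  = -(2|7)    [107 ≡ 2 mod 7]
  = -(1|7)    [7 ≡ 7 mod 8 ⇒ (2|7) = +1]
  = -1    [(1|7) = 1]

-1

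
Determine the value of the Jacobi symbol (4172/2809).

1

Reduce the numerator: 4172 ≡ 1363 (mod 2809), so (4172/2809) = (1363/2809).
2809 ≡ 1 (mod 4), so quadratic reciprocity gives (1363/2809) = (2809/1363). Reduce: 2809 ≡ 83 (mod 1363). Now have (83/1363).
Both 83 ≡ 3 and 1363 ≡ 3 (mod 4), so reciprocity gives (83/1363) = -(1363/83). Reduce: 1363 ≡ 35 (mod 83). Now have -(35/83).
Both 35 ≡ 3 and 83 ≡ 3 (mod 4), so reciprocity gives (35/83) = -(83/35). Reduce: 83 ≡ 13 (mod 35). Now have (13/35).
13 ≡ 1 (mod 4), so quadratic reciprocity gives (13/35) = (35/13). Reduce: 35 ≡ 9 (mod 13). Now have (9/13).
9 ≡ 1 (mod 4), so quadratic reciprocity gives (9/13) = (13/9). Reduce: 13 ≡ 4 (mod 9). Now have (4/9).
Factor out 2: 4 = 2^2. Since 9 ≡ 1 (mod 8), (2/9) = +1, and (2/9)^2 = +1. Now have (1/9).
(1/9) = 1. Collecting the sign factors: 1.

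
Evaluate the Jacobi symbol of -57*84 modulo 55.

1

By multiplicativity, (-57·84/55) = (-57/55)·(84/55).
First factor (-57/55):
Pull out -1: (-57/55) = (-1/55)·(57/55). Since 55 ≡ 3 (mod 4), (-1/55) = -1. Now have -(57/55).
Reduce the numerator: 57 ≡ 2 (mod 55), so (57/55) = (2/55).
Factor out 2: 2 = 2. Since 55 ≡ 7 (mod 8), (2/55) = +1. Now have -(1/55).
(1/55) = 1. Collecting the sign factors: -1.
Second factor (84/55):
Reduce the numerator: 84 ≡ 29 (mod 55), so (84/55) = (29/55).
29 ≡ 1 (mod 4), so quadratic reciprocity gives (29/55) = (55/29). Reduce: 55 ≡ 26 (mod 29). Now have (26/29).
Factor out 2: 26 = 2·13. Since 29 ≡ 5 (mod 8), (2/29) = -1. Now have -(13/29).
13 ≡ 1 (mod 4), so quadratic reciprocity gives (13/29) = (29/13). Reduce: 29 ≡ 3 (mod 13). Now have -(3/13).
13 ≡ 1 (mod 4), so quadratic reciprocity gives (3/13) = (13/3). Reduce: 13 ≡ 1 (mod 3). Now have -(1/3).
(1/3) = 1. Collecting the sign factors: -1.
Product: (-1)·(-1) = 1.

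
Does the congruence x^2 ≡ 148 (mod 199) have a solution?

Factor out 2: 148 = 2^2·37. Since 199 ≡ 7 (mod 8), (2|199) = +1, and (2|199)^2 = +1. Now have (37|199).
37 ≡ 1 (mod 4), so quadratic reciprocity gives (37|199) = (199|37). Reduce: 199 ≡ 14 (mod 37). Now have (14|37).
Factor out 2: 14 = 2·7. Since 37 ≡ 5 (mod 8), (2|37) = -1. Now have -(7|37).
37 ≡ 1 (mod 4), so quadratic reciprocity gives (7|37) = (37|7). Reduce: 37 ≡ 2 (mod 7). Now have -(2|7).
Factor out 2: 2 = 2. Since 7 ≡ 7 (mod 8), (2|7) = +1. Now have -(1|7).
(1|7) = 1. Collecting the sign factors: -1.
The Legendre symbol is -1, so x^2 ≡ 148 (mod 199) has no solution.

no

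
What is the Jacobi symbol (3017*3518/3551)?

By multiplicativity, (3017·3518/3551) = (3017/3551)·(3518/3551).
First factor (3017/3551):
(3017/3551)
  = (3551/3017)    [QR: 3017 ≡ 1 mod 4, sign kept]
  = (534/3017)    [3551 ≡ 534 mod 3017]
  = (267/3017)    [3017 ≡ 1 mod 8 ⇒ (2/3017) = +1]
  = (3017/267)    [QR: 3017 ≡ 1 mod 4, sign kept]
  = (80/267)    [3017 ≡ 80 mod 267]
  = (5/267)    [267 ≡ 3 mod 8 ⇒ (2/267)^4 = +1]
  = (267/5)    [QR: 5 ≡ 1 mod 4, sign kept]
  = (2/5)    [267 ≡ 2 mod 5]
  = -(1/5)    [5 ≡ 5 mod 8 ⇒ (2/5) = -1]
  = -1    [(1/5) = 1]
Second factor (3518/3551):
(3518/3551)
  = (1759/3551)    [3551 ≡ 7 mod 8 ⇒ (2/3551) = +1]
  = -(3551/1759)    [QR: both ≡ 3 mod 4, sign flips]
  = -(33/1759)    [3551 ≡ 33 mod 1759]
  = -(1759/33)    [QR: 33 ≡ 1 mod 4, sign kept]
  = -(10/33)    [1759 ≡ 10 mod 33]
  = -(5/33)    [33 ≡ 1 mod 8 ⇒ (2/33) = +1]
  = -(33/5)    [QR: 5 ≡ 1 mod 4, sign kept]
  = -(3/5)    [33 ≡ 3 mod 5]
  = -(5/3)    [QR: 5 ≡ 1 mod 4, sign kept]
  = -(2/3)    [5 ≡ 2 mod 3]
  = (1/3)    [3 ≡ 3 mod 8 ⇒ (2/3) = -1]
  = 1    [(1/3) = 1]
Product: (-1)·(1) = -1.

-1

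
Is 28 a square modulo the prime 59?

yes

Factor out 2: 28 = 2^2·7. Since 59 ≡ 3 (mod 8), (2/59) = -1, and (2/59)^2 = +1. Now have (7/59).
Both 7 ≡ 3 and 59 ≡ 3 (mod 4), so reciprocity gives (7/59) = -(59/7). Reduce: 59 ≡ 3 (mod 7). Now have -(3/7).
Both 3 ≡ 3 and 7 ≡ 3 (mod 4), so reciprocity gives (3/7) = -(7/3). Reduce: 7 ≡ 1 (mod 3). Now have (1/3).
(1/3) = 1. Collecting the sign factors: 1.
The Legendre symbol is 1, so x^2 ≡ 28 (mod 59) has solution.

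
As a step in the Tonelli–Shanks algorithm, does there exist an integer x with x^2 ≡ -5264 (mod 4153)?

yes

(-5264|4153)
  = (3042|4153)    [-5264 ≡ 3042 mod 4153]
  = (1521|4153)    [4153 ≡ 1 mod 8 ⇒ (2|4153) = +1]
  = (4153|1521)    [QR: 1521 ≡ 1 mod 4, sign kept]
  = (1111|1521)    [4153 ≡ 1111 mod 1521]
  = (1521|1111)    [QR: 1521 ≡ 1 mod 4, sign kept]
  = (410|1111)    [1521 ≡ 410 mod 1111]
  = (205|1111)    [1111 ≡ 7 mod 8 ⇒ (2|1111) = +1]
  = (1111|205)    [QR: 205 ≡ 1 mod 4, sign kept]
  = (86|205)    [1111 ≡ 86 mod 205]
  = -(43|205)    [205 ≡ 5 mod 8 ⇒ (2|205) = -1]
  = -(205|43)    [QR: 205 ≡ 1 mod 4, sign kept]
  = -(33|43)    [205 ≡ 33 mod 43]
  = -(43|33)    [QR: 33 ≡ 1 mod 4, sign kept]
  = -(10|33)    [43 ≡ 10 mod 33]
  = -(5|33)    [33 ≡ 1 mod 8 ⇒ (2|33) = +1]
  = -(33|5)    [QR: 5 ≡ 1 mod 4, sign kept]
  = -(3|5)    [33 ≡ 3 mod 5]
  = -(5|3)    [QR: 5 ≡ 1 mod 4, sign kept]
  = -(2|3)    [5 ≡ 2 mod 3]
  = (1|3)    [3 ≡ 3 mod 8 ⇒ (2|3) = -1]
  = 1    [(1|3) = 1]
The Legendre symbol is 1, so x^2 ≡ -5264 (mod 4153) has solution.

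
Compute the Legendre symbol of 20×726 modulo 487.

By multiplicativity, (20·726|487) = (20|487)·(726|487).
First factor (20|487):
(20|487)
  = (5|487)    [487 ≡ 7 mod 8 ⇒ (2|487)^2 = +1]
  = (487|5)    [QR: 5 ≡ 1 mod 4, sign kept]
  = (2|5)    [487 ≡ 2 mod 5]
  = -(1|5)    [5 ≡ 5 mod 8 ⇒ (2|5) = -1]
  = -1    [(1|5) = 1]
Second factor (726|487):
(726|487)
  = (239|487)    [726 ≡ 239 mod 487]
  = -(487|239)    [QR: both ≡ 3 mod 4, sign flips]
  = -(9|239)    [487 ≡ 9 mod 239]
  = -(239|9)    [QR: 9 ≡ 1 mod 4, sign kept]
  = -(5|9)    [239 ≡ 5 mod 9]
  = -(9|5)    [QR: 5 ≡ 1 mod 4, sign kept]
  = -(4|5)    [9 ≡ 4 mod 5]
  = -(1|5)    [5 ≡ 5 mod 8 ⇒ (2|5)^2 = +1]
  = -1    [(1|5) = 1]
Product: (-1)·(-1) = 1.

1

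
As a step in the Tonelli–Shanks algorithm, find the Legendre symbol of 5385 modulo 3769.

Reduce the numerator: 5385 ≡ 1616 (mod 3769), so (5385/3769) = (1616/3769).
Factor out 2: 1616 = 2^4·101. Since 3769 ≡ 1 (mod 8), (2/3769) = +1, and (2/3769)^4 = +1. Now have (101/3769).
101 ≡ 1 (mod 4), so quadratic reciprocity gives (101/3769) = (3769/101). Reduce: 3769 ≡ 32 (mod 101). Now have (32/101).
Factor out 2: 32 = 2^5. Since 101 ≡ 5 (mod 8), (2/101) = -1, and (2/101)^5 = -1. Now have -(1/101).
(1/101) = 1. Collecting the sign factors: -1.

-1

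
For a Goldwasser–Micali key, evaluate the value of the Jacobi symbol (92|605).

Factor out 2: 92 = 2^2·23. Since 605 ≡ 5 (mod 8), (2|605) = -1, and (2|605)^2 = +1. Now have (23|605).
605 ≡ 1 (mod 4), so quadratic reciprocity gives (23|605) = (605|23). Reduce: 605 ≡ 7 (mod 23). Now have (7|23).
Both 7 ≡ 3 and 23 ≡ 3 (mod 4), so reciprocity gives (7|23) = -(23|7). Reduce: 23 ≡ 2 (mod 7). Now have -(2|7).
Factor out 2: 2 = 2. Since 7 ≡ 7 (mod 8), (2|7) = +1. Now have -(1|7).
(1|7) = 1. Collecting the sign factors: -1.

-1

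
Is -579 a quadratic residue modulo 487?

Reduce the numerator: -579 ≡ 395 (mod 487), so (-579/487) = (395/487).
Both 395 ≡ 3 and 487 ≡ 3 (mod 4), so reciprocity gives (395/487) = -(487/395). Reduce: 487 ≡ 92 (mod 395). Now have -(92/395).
Factor out 2: 92 = 2^2·23. Since 395 ≡ 3 (mod 8), (2/395) = -1, and (2/395)^2 = +1. Now have -(23/395).
Both 23 ≡ 3 and 395 ≡ 3 (mod 4), so reciprocity gives (23/395) = -(395/23). Reduce: 395 ≡ 4 (mod 23). Now have (4/23).
Factor out 2: 4 = 2^2. Since 23 ≡ 7 (mod 8), (2/23) = +1, and (2/23)^2 = +1. Now have (1/23).
(1/23) = 1. Collecting the sign factors: 1.
The Legendre symbol is 1, so x^2 ≡ -579 (mod 487) has solution.

yes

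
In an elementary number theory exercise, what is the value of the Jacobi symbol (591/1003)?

1

Both 591 ≡ 3 and 1003 ≡ 3 (mod 4), so reciprocity gives (591/1003) = -(1003/591). Reduce: 1003 ≡ 412 (mod 591). Now have -(412/591).
Factor out 2: 412 = 2^2·103. Since 591 ≡ 7 (mod 8), (2/591) = +1, and (2/591)^2 = +1. Now have -(103/591).
Both 103 ≡ 3 and 591 ≡ 3 (mod 4), so reciprocity gives (103/591) = -(591/103). Reduce: 591 ≡ 76 (mod 103). Now have (76/103).
Factor out 2: 76 = 2^2·19. Since 103 ≡ 7 (mod 8), (2/103) = +1, and (2/103)^2 = +1. Now have (19/103).
Both 19 ≡ 3 and 103 ≡ 3 (mod 4), so reciprocity gives (19/103) = -(103/19). Reduce: 103 ≡ 8 (mod 19). Now have -(8/19).
Factor out 2: 8 = 2^3. Since 19 ≡ 3 (mod 8), (2/19) = -1, and (2/19)^3 = -1. Now have (1/19).
(1/19) = 1. Collecting the sign factors: 1.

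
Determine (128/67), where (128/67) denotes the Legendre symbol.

Reduce the numerator: 128 ≡ 61 (mod 67), so (128/67) = (61/67).
61 ≡ 1 (mod 4), so quadratic reciprocity gives (61/67) = (67/61). Reduce: 67 ≡ 6 (mod 61). Now have (6/61).
Factor out 2: 6 = 2·3. Since 61 ≡ 5 (mod 8), (2/61) = -1. Now have -(3/61).
61 ≡ 1 (mod 4), so quadratic reciprocity gives (3/61) = (61/3). Reduce: 61 ≡ 1 (mod 3). Now have -(1/3).
(1/3) = 1. Collecting the sign factors: -1.

-1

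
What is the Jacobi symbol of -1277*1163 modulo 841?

1

By multiplicativity, (-1277·1163/841) = (-1277/841)·(1163/841).
First factor (-1277/841):
(-1277/841)
  = (405/841)    [-1277 ≡ 405 mod 841]
  = (841/405)    [QR: 405 ≡ 1 mod 4, sign kept]
  = (31/405)    [841 ≡ 31 mod 405]
  = (405/31)    [QR: 405 ≡ 1 mod 4, sign kept]
  = (2/31)    [405 ≡ 2 mod 31]
  = (1/31)    [31 ≡ 7 mod 8 ⇒ (2/31) = +1]
  = 1    [(1/31) = 1]
Second factor (1163/841):
(1163/841)
  = (322/841)    [1163 ≡ 322 mod 841]
  = (161/841)    [841 ≡ 1 mod 8 ⇒ (2/841) = +1]
  = (841/161)    [QR: 161 ≡ 1 mod 4, sign kept]
  = (36/161)    [841 ≡ 36 mod 161]
  = (9/161)    [161 ≡ 1 mod 8 ⇒ (2/161)^2 = +1]
  = (161/9)    [QR: 9 ≡ 1 mod 4, sign kept]
  = (8/9)    [161 ≡ 8 mod 9]
  = (1/9)    [9 ≡ 1 mod 8 ⇒ (2/9)^3 = +1]
  = 1    [(1/9) = 1]
Product: (1)·(1) = 1.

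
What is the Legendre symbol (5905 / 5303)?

1

Reduce the numerator: 5905 ≡ 602 (mod 5303), so (5905 / 5303) = (602 / 5303).
Factor out 2: 602 = 2·301. Since 5303 ≡ 7 (mod 8), (2 / 5303) = +1. Now have (301 / 5303).
301 ≡ 1 (mod 4), so quadratic reciprocity gives (301 / 5303) = (5303 / 301). Reduce: 5303 ≡ 186 (mod 301). Now have (186 / 301).
Factor out 2: 186 = 2·93. Since 301 ≡ 5 (mod 8), (2 / 301) = -1. Now have -(93 / 301).
93 ≡ 1 (mod 4), so quadratic reciprocity gives (93 / 301) = (301 / 93). Reduce: 301 ≡ 22 (mod 93). Now have -(22 / 93).
Factor out 2: 22 = 2·11. Since 93 ≡ 5 (mod 8), (2 / 93) = -1. Now have (11 / 93).
93 ≡ 1 (mod 4), so quadratic reciprocity gives (11 / 93) = (93 / 11). Reduce: 93 ≡ 5 (mod 11). Now have (5 / 11).
5 ≡ 1 (mod 4), so quadratic reciprocity gives (5 / 11) = (11 / 5). Reduce: 11 ≡ 1 (mod 5). Now have (1 / 5).
(1 / 5) = 1. Collecting the sign factors: 1.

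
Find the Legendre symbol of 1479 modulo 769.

Reduce the numerator: 1479 ≡ 710 (mod 769), so (1479 / 769) = (710 / 769).
Factor out 2: 710 = 2·355. Since 769 ≡ 1 (mod 8), (2 / 769) = +1. Now have (355 / 769).
769 ≡ 1 (mod 4), so quadratic reciprocity gives (355 / 769) = (769 / 355). Reduce: 769 ≡ 59 (mod 355). Now have (59 / 355).
Both 59 ≡ 3 and 355 ≡ 3 (mod 4), so reciprocity gives (59 / 355) = -(355 / 59). Reduce: 355 ≡ 1 (mod 59). Now have -(1 / 59).
(1 / 59) = 1. Collecting the sign factors: -1.

-1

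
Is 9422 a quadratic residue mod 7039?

no

(9422|7039)
  = (2383|7039)    [9422 ≡ 2383 mod 7039]
  = -(7039|2383)    [QR: both ≡ 3 mod 4, sign flips]
  = -(2273|2383)    [7039 ≡ 2273 mod 2383]
  = -(2383|2273)    [QR: 2273 ≡ 1 mod 4, sign kept]
  = -(110|2273)    [2383 ≡ 110 mod 2273]
  = -(55|2273)    [2273 ≡ 1 mod 8 ⇒ (2|2273) = +1]
  = -(2273|55)    [QR: 2273 ≡ 1 mod 4, sign kept]
  = -(18|55)    [2273 ≡ 18 mod 55]
  = -(9|55)    [55 ≡ 7 mod 8 ⇒ (2|55) = +1]
  = -(55|9)    [QR: 9 ≡ 1 mod 4, sign kept]
  = -(1|9)    [55 ≡ 1 mod 9]
  = -1    [(1|9) = 1]
(9422|7039) = -1, and 7039 is prime, so 9422 is not a quadratic residue mod 7039.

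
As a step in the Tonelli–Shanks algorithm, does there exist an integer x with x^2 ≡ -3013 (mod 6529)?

yes

Pull out -1: (-3013/6529) = (-1/6529)·(3013/6529). Since 6529 ≡ 1 (mod 4), (-1/6529) = +1. Now have (3013/6529).
3013 ≡ 1 (mod 4), so quadratic reciprocity gives (3013/6529) = (6529/3013). Reduce: 6529 ≡ 503 (mod 3013). Now have (503/3013).
3013 ≡ 1 (mod 4), so quadratic reciprocity gives (503/3013) = (3013/503). Reduce: 3013 ≡ 498 (mod 503). Now have (498/503).
Factor out 2: 498 = 2·249. Since 503 ≡ 7 (mod 8), (2/503) = +1. Now have (249/503).
249 ≡ 1 (mod 4), so quadratic reciprocity gives (249/503) = (503/249). Reduce: 503 ≡ 5 (mod 249). Now have (5/249).
5 ≡ 1 (mod 4), so quadratic reciprocity gives (5/249) = (249/5). Reduce: 249 ≡ 4 (mod 5). Now have (4/5).
Factor out 2: 4 = 2^2. Since 5 ≡ 5 (mod 8), (2/5) = -1, and (2/5)^2 = +1. Now have (1/5).
(1/5) = 1. Collecting the sign factors: 1.
(-3013/6529) = 1, and 6529 is prime, so -3013 is a quadratic residue mod 6529.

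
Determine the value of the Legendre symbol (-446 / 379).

(-446 / 379)
  = (312 / 379)    [-446 ≡ 312 mod 379]
  = -(39 / 379)    [379 ≡ 3 mod 8 ⇒ (2 / 379)^3 = -1]
  = (379 / 39)    [QR: both ≡ 3 mod 4, sign flips]
  = (28 / 39)    [379 ≡ 28 mod 39]
  = (7 / 39)    [39 ≡ 7 mod 8 ⇒ (2 / 39)^2 = +1]
  = -(39 / 7)    [QR: both ≡ 3 mod 4, sign flips]
  = -(4 / 7)    [39 ≡ 4 mod 7]
  = -(1 / 7)    [7 ≡ 7 mod 8 ⇒ (2 / 7)^2 = +1]
  = -1    [(1 / 7) = 1]

-1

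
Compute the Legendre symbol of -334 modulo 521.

-1

Pull out -1: (-334 / 521) = (-1 / 521)·(334 / 521). Since 521 ≡ 1 (mod 4), (-1 / 521) = +1. Now have (334 / 521).
Factor out 2: 334 = 2·167. Since 521 ≡ 1 (mod 8), (2 / 521) = +1. Now have (167 / 521).
521 ≡ 1 (mod 4), so quadratic reciprocity gives (167 / 521) = (521 / 167). Reduce: 521 ≡ 20 (mod 167). Now have (20 / 167).
Factor out 2: 20 = 2^2·5. Since 167 ≡ 7 (mod 8), (2 / 167) = +1, and (2 / 167)^2 = +1. Now have (5 / 167).
5 ≡ 1 (mod 4), so quadratic reciprocity gives (5 / 167) = (167 / 5). Reduce: 167 ≡ 2 (mod 5). Now have (2 / 5).
Factor out 2: 2 = 2. Since 5 ≡ 5 (mod 8), (2 / 5) = -1. Now have -(1 / 5).
(1 / 5) = 1. Collecting the sign factors: -1.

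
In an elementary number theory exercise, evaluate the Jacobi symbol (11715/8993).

Reduce the numerator: 11715 ≡ 2722 (mod 8993), so (11715/8993) = (2722/8993).
Factor out 2: 2722 = 2·1361. Since 8993 ≡ 1 (mod 8), (2/8993) = +1. Now have (1361/8993).
1361 ≡ 1 (mod 4), so quadratic reciprocity gives (1361/8993) = (8993/1361). Reduce: 8993 ≡ 827 (mod 1361). Now have (827/1361).
1361 ≡ 1 (mod 4), so quadratic reciprocity gives (827/1361) = (1361/827). Reduce: 1361 ≡ 534 (mod 827). Now have (534/827).
Factor out 2: 534 = 2·267. Since 827 ≡ 3 (mod 8), (2/827) = -1. Now have -(267/827).
Both 267 ≡ 3 and 827 ≡ 3 (mod 4), so reciprocity gives (267/827) = -(827/267). Reduce: 827 ≡ 26 (mod 267). Now have (26/267).
Factor out 2: 26 = 2·13. Since 267 ≡ 3 (mod 8), (2/267) = -1. Now have -(13/267).
13 ≡ 1 (mod 4), so quadratic reciprocity gives (13/267) = (267/13). Reduce: 267 ≡ 7 (mod 13). Now have -(7/13).
13 ≡ 1 (mod 4), so quadratic reciprocity gives (7/13) = (13/7). Reduce: 13 ≡ 6 (mod 7). Now have -(6/7).
Factor out 2: 6 = 2·3. Since 7 ≡ 7 (mod 8), (2/7) = +1. Now have -(3/7).
Both 3 ≡ 3 and 7 ≡ 3 (mod 4), so reciprocity gives (3/7) = -(7/3). Reduce: 7 ≡ 1 (mod 3). Now have (1/3).
(1/3) = 1. Collecting the sign factors: 1.

1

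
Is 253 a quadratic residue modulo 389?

253 ≡ 1 (mod 4), so quadratic reciprocity gives (253/389) = (389/253). Reduce: 389 ≡ 136 (mod 253). Now have (136/253).
Factor out 2: 136 = 2^3·17. Since 253 ≡ 5 (mod 8), (2/253) = -1, and (2/253)^3 = -1. Now have -(17/253).
17 ≡ 1 (mod 4), so quadratic reciprocity gives (17/253) = (253/17). Reduce: 253 ≡ 15 (mod 17). Now have -(15/17).
17 ≡ 1 (mod 4), so quadratic reciprocity gives (15/17) = (17/15). Reduce: 17 ≡ 2 (mod 15). Now have -(2/15).
Factor out 2: 2 = 2. Since 15 ≡ 7 (mod 8), (2/15) = +1. Now have -(1/15).
(1/15) = 1. Collecting the sign factors: -1.
(253/389) = -1, and 389 is prime, so 253 is not a quadratic residue mod 389.

no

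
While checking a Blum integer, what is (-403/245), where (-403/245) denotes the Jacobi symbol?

-1

(-403/245)
  = (403/245)    [245 ≡ 1 mod 4 ⇒ (-1/245) = +1]
  = (158/245)    [403 ≡ 158 mod 245]
  = -(79/245)    [245 ≡ 5 mod 8 ⇒ (2/245) = -1]
  = -(245/79)    [QR: 245 ≡ 1 mod 4, sign kept]
  = -(8/79)    [245 ≡ 8 mod 79]
  = -(1/79)    [79 ≡ 7 mod 8 ⇒ (2/79)^3 = +1]
  = -1    [(1/79) = 1]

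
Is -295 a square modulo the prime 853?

(-295/853)
  = (295/853)    [853 ≡ 1 mod 4 ⇒ (-1/853) = +1]
  = (853/295)    [QR: 853 ≡ 1 mod 4, sign kept]
  = (263/295)    [853 ≡ 263 mod 295]
  = -(295/263)    [QR: both ≡ 3 mod 4, sign flips]
  = -(32/263)    [295 ≡ 32 mod 263]
  = -(1/263)    [263 ≡ 7 mod 8 ⇒ (2/263)^5 = +1]
  = -1    [(1/263) = 1]
(-295/853) = -1, and 853 is prime, so -295 is not a quadratic residue mod 853.

no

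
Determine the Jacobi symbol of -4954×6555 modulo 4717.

1

By multiplicativity, (-4954·6555/4717) = (-4954/4717)·(6555/4717).
First factor (-4954/4717):
(-4954/4717)
  = (4954/4717)    [4717 ≡ 1 mod 4 ⇒ (-1/4717) = +1]
  = (237/4717)    [4954 ≡ 237 mod 4717]
  = (4717/237)    [QR: 237 ≡ 1 mod 4, sign kept]
  = (214/237)    [4717 ≡ 214 mod 237]
  = -(107/237)    [237 ≡ 5 mod 8 ⇒ (2/237) = -1]
  = -(237/107)    [QR: 237 ≡ 1 mod 4, sign kept]
  = -(23/107)    [237 ≡ 23 mod 107]
  = (107/23)    [QR: both ≡ 3 mod 4, sign flips]
  = (15/23)    [107 ≡ 15 mod 23]
  = -(23/15)    [QR: both ≡ 3 mod 4, sign flips]
  = -(8/15)    [23 ≡ 8 mod 15]
  = -(1/15)    [15 ≡ 7 mod 8 ⇒ (2/15)^3 = +1]
  = -1    [(1/15) = 1]
Second factor (6555/4717):
(6555/4717)
  = (1838/4717)    [6555 ≡ 1838 mod 4717]
  = -(919/4717)    [4717 ≡ 5 mod 8 ⇒ (2/4717) = -1]
  = -(4717/919)    [QR: 4717 ≡ 1 mod 4, sign kept]
  = -(122/919)    [4717 ≡ 122 mod 919]
  = -(61/919)    [919 ≡ 7 mod 8 ⇒ (2/919) = +1]
  = -(919/61)    [QR: 61 ≡ 1 mod 4, sign kept]
  = -(4/61)    [919 ≡ 4 mod 61]
  = -(1/61)    [61 ≡ 5 mod 8 ⇒ (2/61)^2 = +1]
  = -1    [(1/61) = 1]
Product: (-1)·(-1) = 1.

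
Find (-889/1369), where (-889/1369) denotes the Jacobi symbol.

1

(-889/1369)
  = (480/1369)    [-889 ≡ 480 mod 1369]
  = (15/1369)    [1369 ≡ 1 mod 8 ⇒ (2/1369)^5 = +1]
  = (1369/15)    [QR: 1369 ≡ 1 mod 4, sign kept]
  = (4/15)    [1369 ≡ 4 mod 15]
  = (1/15)    [15 ≡ 7 mod 8 ⇒ (2/15)^2 = +1]
  = 1    [(1/15) = 1]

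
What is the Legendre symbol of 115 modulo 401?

401 ≡ 1 (mod 4), so quadratic reciprocity gives (115|401) = (401|115). Reduce: 401 ≡ 56 (mod 115). Now have (56|115).
Factor out 2: 56 = 2^3·7. Since 115 ≡ 3 (mod 8), (2|115) = -1, and (2|115)^3 = -1. Now have -(7|115).
Both 7 ≡ 3 and 115 ≡ 3 (mod 4), so reciprocity gives (7|115) = -(115|7). Reduce: 115 ≡ 3 (mod 7). Now have (3|7).
Both 3 ≡ 3 and 7 ≡ 3 (mod 4), so reciprocity gives (3|7) = -(7|3). Reduce: 7 ≡ 1 (mod 3). Now have -(1|3).
(1|3) = 1. Collecting the sign factors: -1.

-1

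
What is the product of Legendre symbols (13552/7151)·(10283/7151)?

1

By multiplicativity, (13552·10283/7151) = (13552/7151)·(10283/7151).
First factor (13552/7151):
Reduce the numerator: 13552 ≡ 6401 (mod 7151), so (13552/7151) = (6401/7151).
6401 ≡ 1 (mod 4), so quadratic reciprocity gives (6401/7151) = (7151/6401). Reduce: 7151 ≡ 750 (mod 6401). Now have (750/6401).
Factor out 2: 750 = 2·375. Since 6401 ≡ 1 (mod 8), (2/6401) = +1. Now have (375/6401).
6401 ≡ 1 (mod 4), so quadratic reciprocity gives (375/6401) = (6401/375). Reduce: 6401 ≡ 26 (mod 375). Now have (26/375).
Factor out 2: 26 = 2·13. Since 375 ≡ 7 (mod 8), (2/375) = +1. Now have (13/375).
13 ≡ 1 (mod 4), so quadratic reciprocity gives (13/375) = (375/13). Reduce: 375 ≡ 11 (mod 13). Now have (11/13).
13 ≡ 1 (mod 4), so quadratic reciprocity gives (11/13) = (13/11). Reduce: 13 ≡ 2 (mod 11). Now have (2/11).
Factor out 2: 2 = 2. Since 11 ≡ 3 (mod 8), (2/11) = -1. Now have -(1/11).
(1/11) = 1. Collecting the sign factors: -1.
Second factor (10283/7151):
Reduce the numerator: 10283 ≡ 3132 (mod 7151), so (10283/7151) = (3132/7151).
Factor out 2: 3132 = 2^2·783. Since 7151 ≡ 7 (mod 8), (2/7151) = +1, and (2/7151)^2 = +1. Now have (783/7151).
Both 783 ≡ 3 and 7151 ≡ 3 (mod 4), so reciprocity gives (783/7151) = -(7151/783). Reduce: 7151 ≡ 104 (mod 783). Now have -(104/783).
Factor out 2: 104 = 2^3·13. Since 783 ≡ 7 (mod 8), (2/783) = +1, and (2/783)^3 = +1. Now have -(13/783).
13 ≡ 1 (mod 4), so quadratic reciprocity gives (13/783) = (783/13). Reduce: 783 ≡ 3 (mod 13). Now have -(3/13).
13 ≡ 1 (mod 4), so quadratic reciprocity gives (3/13) = (13/3). Reduce: 13 ≡ 1 (mod 3). Now have -(1/3).
(1/3) = 1. Collecting the sign factors: -1.
Product: (-1)·(-1) = 1.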